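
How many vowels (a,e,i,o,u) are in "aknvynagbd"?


Input string: 'aknvynagbd'
Operation: count vowels (a, e, i, o, u)
Scan: s[0]='a' (vowel), s[1]='k', s[2]='n', s[3]='v', s[4]='y', s[5]='n', s[6]='a' (vowel), s[7]='g', s[8]='b', s[9]='d'
Vowels found: 2
Result: 2


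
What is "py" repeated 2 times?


Input string: 'py'
Operation: repeat 2 times
Concatenation: 'py' + 'py'
Result: pypy


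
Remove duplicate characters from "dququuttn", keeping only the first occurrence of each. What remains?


Input: 'dququuttn'
Operation: keep first occurrence of each character
Scan: s[0]='d' new -> keep; s[1]='q' new -> keep; s[2]='u' new -> keep; s[3]='q' seen -> skip; s[4]='u' seen -> skip; s[5]='u' seen -> skip; s[6]='t' new -> keep; s[7]='t' seen -> skip; s[8]='n' new -> keep
Result: dqutn


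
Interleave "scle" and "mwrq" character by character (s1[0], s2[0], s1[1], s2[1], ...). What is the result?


String 1: 'scle'
String 2: 'mwrq'
Operation: alternate characters
Pairs: 's'+'m', 'c'+'w', 'l'+'r', 'e'+'q'
Result: smcwlreq


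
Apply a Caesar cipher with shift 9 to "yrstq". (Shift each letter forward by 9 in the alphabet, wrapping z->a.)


Input: 'yrstq', shift = 9
Operation: for each letter, (position + 9) mod 26
Mapping: 'y'(24+9=33, 33 mod 26=7)->'h', 'r'(17+9=26, 26 mod 26=0)->'a', 's'(18+9=27, 27 mod 26=1)->'b', 't'(19+9=28, 28 mod 26=2)->'c', 'q'(16+9=25)->'z'
Result: habcz


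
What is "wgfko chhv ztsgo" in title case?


Input string: 'wgfko chhv ztsgo'
Operation: capitalize first letter of each word
Word transformations: 'wgfko'->'Wgfko', 'chhv'->'Chhv', 'ztsgo'->'Ztsgo'
Result: Wgfko Chhv Ztsgo


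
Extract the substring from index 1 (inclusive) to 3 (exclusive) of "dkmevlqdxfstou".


Input string: 'dkmevlqdxfstou'
Operation: slice [1:3]
Extract characters: s[1]='k', s[2]='m'
Result: km


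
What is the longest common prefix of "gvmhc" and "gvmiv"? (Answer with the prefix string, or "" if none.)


String 1: 'gvmhc'
String 2: 'gvmiv'
Compare position by position:
pos 0: 'g' vs 'g' match
pos 1: 'v' vs 'v' match
pos 2: 'm' vs 'm' match
pos 3: 'h' vs 'i' differ -> stop
Longest common prefix: "gvm" (length 3)


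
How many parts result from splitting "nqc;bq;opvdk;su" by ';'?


Input string: 'nqc;bq;opvdk;su'
Delimiter: ';'
Split result: 'nqc', 'bq', 'opvdk', 'su'
Number of parts: 4


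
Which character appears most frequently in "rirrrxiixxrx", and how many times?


Input: 'rirrrxiixxrx'
Operation: tally each character
Counts: 'i':3, 'r':5, 'x':4
Maximum: 'r' appears 5 times


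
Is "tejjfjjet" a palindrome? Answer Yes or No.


Input string: 'tejjfjjet'
Reversed: 'tejjfjjet'
Compare pairs: s[0]='t' vs s[8]='t' (match), s[1]='e' vs s[7]='e' (match), s[2]='j' vs s[6]='j' (match), s[3]='j' vs s[5]='j' (match)
Palindrome: Yes


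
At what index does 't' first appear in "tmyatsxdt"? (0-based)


Input string: 'tmyatsxdt'
Target: 't'
Scanning left to right: s[0]='t'
First match at index: 0


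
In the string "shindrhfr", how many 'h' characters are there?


Input string: 'shindrhfr'
Target character: 'h'
Scan each position: s[1]='h', s[6]='h'
Matches found at indices: 1, 6
Total: 2


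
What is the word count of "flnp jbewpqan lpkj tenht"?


Input string: 'flnp jbewpqan lpkj tenht'
Operation: split by spaces
Words found: 'flnp', 'jbewpqan', 'lpkj', 'tenht'
Word count: 4


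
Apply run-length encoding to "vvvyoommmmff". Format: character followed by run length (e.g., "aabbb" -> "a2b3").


Input: 'vvvyoommmmff'
Operation: identify consecutive runs
Runs: 'vvv' -> v3, 'y' -> y1, 'oo' -> o2, 'mmmm' -> m4, 'ff' -> f2
Encoded: v3y1o2m4f2


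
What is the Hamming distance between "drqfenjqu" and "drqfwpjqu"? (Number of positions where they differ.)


String 1: 'drqfenjqu'
String 2: 'drqfwpjqu'
Compare each position: pos 0: 'd'=='d', pos 1: 'r'=='r', pos 2: 'q'=='q', pos 3: 'f'=='f', pos 4: 'e'!='w', pos 5: 'n'!='p', pos 6: 'j'=='j', pos 7: 'q'=='q', pos 8: 'u'=='u'
Differing positions: 2
Hamming distance: 2


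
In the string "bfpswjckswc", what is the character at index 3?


Input string: 'bfpswjckswc'
Operation: get character at index 3
Index mapping: s[0]='b', s[1]='f', s[2]='p', s[3]='s'
Result: 's'


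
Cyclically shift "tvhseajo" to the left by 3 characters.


Input: 'tvhseajo', shift = 3
Operation: split at index 3 and swap parts
Front part s[0:3] = 'tvh'
Back part s[3:] = 'seajo'
Rotated = back + front = 'seajo' + 'tvh'
Result: seajotvh


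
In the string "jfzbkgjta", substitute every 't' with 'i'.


Input string: 'jfzbkgjta'
Operation: replace 't' with 'i'
Positions of 't': 7
After replacement: jfzbkgjia


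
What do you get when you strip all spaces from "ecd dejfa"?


Input string: 'ecd dejfa'
Operation: remove all spaces
Words: 'ecd', 'dejfa'
Join without spaces: ecddejfa


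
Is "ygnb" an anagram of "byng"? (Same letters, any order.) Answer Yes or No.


String 1: 'byng' -> sorted: 'bgny'
String 2: 'ygnb' -> sorted: 'bgny'
Compare sorted forms: 'bgny' == 'bgny'
Anagram: Yes


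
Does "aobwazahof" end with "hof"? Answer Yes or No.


Input string: 'aobwazahof'
Suffix to check: 'hof'
Last 3 characters of input: 'hof'
Match: True
Result: Yes


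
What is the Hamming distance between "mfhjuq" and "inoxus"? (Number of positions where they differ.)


String 1: 'mfhjuq'
String 2: 'inoxus'
Compare each position: pos 0: 'm'!='i', pos 1: 'f'!='n', pos 2: 'h'!='o', pos 3: 'j'!='x', pos 4: 'u'=='u', pos 5: 'q'!='s'
Differing positions: 5
Hamming distance: 5


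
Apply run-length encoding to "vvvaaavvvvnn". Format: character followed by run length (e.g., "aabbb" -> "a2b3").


Input: 'vvvaaavvvvnn'
Operation: identify consecutive runs
Runs: 'vvv' -> v3, 'aaa' -> a3, 'vvvv' -> v4, 'nn' -> n2
Encoded: v3a3v4n2


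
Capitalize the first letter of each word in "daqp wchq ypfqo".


Input string: 'daqp wchq ypfqo'
Operation: capitalize first letter of each word
Word transformations: 'daqp'->'Daqp', 'wchq'->'Wchq', 'ypfqo'->'Ypfqo'
Result: Daqp Wchq Ypfqo


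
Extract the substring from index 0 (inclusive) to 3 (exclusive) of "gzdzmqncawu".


Input string: 'gzdzmqncawu'
Operation: slice [0:3]
Extract characters: s[0]='g', s[1]='z', s[2]='d'
Result: gzd


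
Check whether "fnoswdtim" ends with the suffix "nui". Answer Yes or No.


Input string: 'fnoswdtim'
Suffix to check: 'nui'
Last 3 characters of input: 'tim'
Match: False
Result: No


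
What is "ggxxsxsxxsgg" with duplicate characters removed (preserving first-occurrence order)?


Input: 'ggxxsxsxxsgg'
Operation: keep first occurrence of each character
Scan: s[0]='g' new -> keep; s[1]='g' seen -> skip; s[2]='x' new -> keep; s[3]='x' seen -> skip; s[4]='s' new -> keep; s[5]='x' seen -> skip; s[6]='s' seen -> skip; s[7]='x' seen -> skip; s[8]='x' seen -> skip; s[9]='s' seen -> skip; s[10]='g' seen -> skip; s[11]='g' seen -> skip
Result: gxs


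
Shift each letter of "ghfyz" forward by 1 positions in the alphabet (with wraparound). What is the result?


Input: 'ghfyz', shift = 1
Operation: for each letter, (position + 1) mod 26
Mapping: 'g'(6+1=7)->'h', 'h'(7+1=8)->'i', 'f'(5+1=6)->'g', 'y'(24+1=25)->'z', 'z'(25+1=26, 26 mod 26=0)->'a'
Result: higza


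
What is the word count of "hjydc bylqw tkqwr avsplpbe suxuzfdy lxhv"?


Input string: 'hjydc bylqw tkqwr avsplpbe suxuzfdy lxhv'
Operation: split by spaces
Words found: 'hjydc', 'bylqw', 'tkqwr', 'avsplpbe', 'suxuzfdy', 'lxhv'
Word count: 6


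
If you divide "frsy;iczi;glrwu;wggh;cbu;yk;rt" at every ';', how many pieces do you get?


Input string: 'frsy;iczi;glrwu;wggh;cbu;yk;rt'
Delimiter: ';'
Split result: 'frsy', 'iczi', 'glrwu', 'wggh', 'cbu', 'yk', 'rt'
Number of parts: 7


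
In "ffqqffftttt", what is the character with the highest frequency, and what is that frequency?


Input: 'ffqqffftttt'
Operation: tally each character
Counts: 'f':5, 'q':2, 't':4
Maximum: 'f' appears 5 times


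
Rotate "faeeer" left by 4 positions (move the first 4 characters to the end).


Input: 'faeeer', shift = 4
Operation: split at index 4 and swap parts
Front part s[0:4] = 'faee'
Back part s[4:] = 'er'
Rotated = back + front = 'er' + 'faee'
Result: erfaee


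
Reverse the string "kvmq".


Input string: 'kvmq'
Operation: reverse character order
Original order: 'k' -> 'v' -> 'm' -> 'q'
Reversed order: 'q' -> 'm' -> 'v' -> 'k'
Result: qmvk


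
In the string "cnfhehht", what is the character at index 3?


Input string: 'cnfhehht'
Operation: get character at index 3
Index mapping: s[0]='c', s[1]='n', s[2]='f', s[3]='h'
Result: 'h'


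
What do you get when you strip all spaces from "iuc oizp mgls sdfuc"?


Input string: 'iuc oizp mgls sdfuc'
Operation: remove all spaces
Words: 'iuc', 'oizp', 'mgls', 'sdfuc'
Join without spaces: iucoizpmglssdfuc


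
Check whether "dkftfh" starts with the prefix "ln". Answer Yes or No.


Input string: 'dkftfh'
Prefix to check: 'ln'
First 2 characters of input: 'dk'
Match: False
Result: No


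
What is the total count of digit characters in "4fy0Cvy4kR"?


Input string: '4fy0Cvy4kR'
Operation: count digit characters (0-9)
Scan: '4'(digit), 'f', 'y', '0'(digit), 'C', 'v', 'y', '4'(digit), 'k', 'R'
Digits found: 3
Result: 3


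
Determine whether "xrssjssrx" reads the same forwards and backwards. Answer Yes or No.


Input string: 'xrssjssrx'
Reversed: 'xrssjssrx'
Compare pairs: s[0]='x' vs s[8]='x' (match), s[1]='r' vs s[7]='r' (match), s[2]='s' vs s[6]='s' (match), s[3]='s' vs s[5]='s' (match)
Palindrome: Yes


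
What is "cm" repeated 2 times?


Input string: 'cm'
Operation: repeat 2 times
Concatenation: 'cm' + 'cm'
Result: cmcm


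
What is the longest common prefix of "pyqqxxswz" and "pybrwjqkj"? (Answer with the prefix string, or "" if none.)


String 1: 'pyqqxxswz'
String 2: 'pybrwjqkj'
Compare position by position:
pos 0: 'p' vs 'p' match
pos 1: 'y' vs 'y' match
pos 2: 'q' vs 'b' differ -> stop
Longest common prefix: "py" (length 2)


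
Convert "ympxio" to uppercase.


Input string: 'ympxio'
Operation: convert each letter to uppercase
Mapping: 'y'->'Y', 'm'->'M', 'p'->'P', 'x'->'X', 'i'->'I', 'o'->'O'
Result: YMPXIO


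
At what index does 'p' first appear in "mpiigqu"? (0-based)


Input string: 'mpiigqu'
Target: 'p'
Scanning left to right: s[0]='m', s[1]='p'
First match at index: 1


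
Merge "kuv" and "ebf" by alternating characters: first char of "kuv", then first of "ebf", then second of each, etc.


String 1: 'kuv'
String 2: 'ebf'
Operation: alternate characters
Pairs: 'k'+'e', 'u'+'b', 'v'+'f'
Result: keubvf


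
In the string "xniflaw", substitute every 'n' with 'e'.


Input string: 'xniflaw'
Operation: replace 'n' with 'e'
Positions of 'n': 1
After replacement: xeiflaw


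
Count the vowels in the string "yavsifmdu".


Input string: 'yavsifmdu'
Operation: count vowels (a, e, i, o, u)
Scan: s[0]='y', s[1]='a' (vowel), s[2]='v', s[3]='s', s[4]='i' (vowel), s[5]='f', s[6]='m', s[7]='d', s[8]='u' (vowel)
Vowels found: 3
Result: 3


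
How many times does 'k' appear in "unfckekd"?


Input string: 'unfckekd'
Target character: 'k'
Scan each position: s[4]='k', s[6]='k'
Matches found at indices: 4, 6
Total: 2


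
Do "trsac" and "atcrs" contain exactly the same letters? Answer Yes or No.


String 1: 'trsac' -> sorted: 'acrst'
String 2: 'atcrs' -> sorted: 'acrst'
Compare sorted forms: 'acrst' == 'acrst'
Anagram: Yes


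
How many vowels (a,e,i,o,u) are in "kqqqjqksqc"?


Input string: 'kqqqjqksqc'
Operation: count vowels (a, e, i, o, u)
Scan: s[0]='k', s[1]='q', s[2]='q', s[3]='q', s[4]='j', s[5]='q', s[6]='k', s[7]='s', s[8]='q', s[9]='c'
Vowels found: 0
Result: 0


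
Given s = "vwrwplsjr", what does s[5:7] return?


Input string: 'vwrwplsjr'
Operation: slice [5:7]
Extract characters: s[5]='l', s[6]='s'
Result: ls


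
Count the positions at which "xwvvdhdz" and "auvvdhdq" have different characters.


String 1: 'xwvvdhdz'
String 2: 'auvvdhdq'
Compare each position: pos 0: 'x'!='a', pos 1: 'w'!='u', pos 2: 'v'=='v', pos 3: 'v'=='v', pos 4: 'd'=='d', pos 5: 'h'=='h', pos 6: 'd'=='d', pos 7: 'z'!='q'
Differing positions: 3
Hamming distance: 3


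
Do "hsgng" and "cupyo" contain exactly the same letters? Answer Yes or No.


String 1: 'hsgng' -> sorted: 'gghns'
String 2: 'cupyo' -> sorted: 'copuy'
Compare sorted forms: 'gghns' != 'copuy'
Anagram: No


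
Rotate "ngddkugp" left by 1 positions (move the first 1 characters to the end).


Input: 'ngddkugp', shift = 1
Operation: split at index 1 and swap parts
Front part s[0:1] = 'n'
Back part s[1:] = 'gddkugp'
Rotated = back + front = 'gddkugp' + 'n'
Result: gddkugpn


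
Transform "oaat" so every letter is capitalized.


Input string: 'oaat'
Operation: convert each letter to uppercase
Mapping: 'o'->'O', 'a'->'A', 'a'->'A', 't'->'T'
Result: OAAT


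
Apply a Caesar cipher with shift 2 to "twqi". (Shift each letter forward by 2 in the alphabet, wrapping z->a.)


Input: 'twqi', shift = 2
Operation: for each letter, (position + 2) mod 26
Mapping: 't'(19+2=21)->'v', 'w'(22+2=24)->'y', 'q'(16+2=18)->'s', 'i'(8+2=10)->'k'
Result: vysk


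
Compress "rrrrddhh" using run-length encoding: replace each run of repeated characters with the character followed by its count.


Input: 'rrrrddhh'
Operation: identify consecutive runs
Runs: 'rrrr' -> r4, 'dd' -> d2, 'hh' -> h2
Encoded: r4d2h2


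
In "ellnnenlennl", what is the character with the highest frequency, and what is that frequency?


Input: 'ellnnenlennl'
Operation: tally each character
Counts: 'e':3, 'l':4, 'n':5
Maximum: 'n' appears 5 times


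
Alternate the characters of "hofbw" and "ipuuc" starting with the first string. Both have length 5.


String 1: 'hofbw'
String 2: 'ipuuc'
Operation: alternate characters
Pairs: 'h'+'i', 'o'+'p', 'f'+'u', 'b'+'u', 'w'+'c'
Result: hiopfubuwc


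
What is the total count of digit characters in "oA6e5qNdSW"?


Input string: 'oA6e5qNdSW'
Operation: count digit characters (0-9)
Scan: 'o', 'A', '6'(digit), 'e', '5'(digit), 'q', 'N', 'd', 'S', 'W'
Digits found: 2
Result: 2


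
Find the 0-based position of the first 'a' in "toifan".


Input string: 'toifan'
Target: 'a'
Scanning left to right: s[0]='t', s[1]='o', s[2]='i', s[3]='f', s[4]='a'
First match at index: 4


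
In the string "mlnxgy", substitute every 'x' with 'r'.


Input string: 'mlnxgy'
Operation: replace 'x' with 'r'
Positions of 'x': 3
After replacement: mlnrgy


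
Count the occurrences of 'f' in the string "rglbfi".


Input string: 'rglbfi'
Target character: 'f'
Scan each position: s[4]='f'
Matches found at indices: 4
Total: 1


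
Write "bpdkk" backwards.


Input string: 'bpdkk'
Operation: reverse character order
Original order: 'b' -> 'p' -> 'd' -> 'k' -> 'k'
Reversed order: 'k' -> 'k' -> 'd' -> 'p' -> 'b'
Result: kkdpb


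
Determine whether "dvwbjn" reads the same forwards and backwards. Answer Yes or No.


Input string: 'dvwbjn'
Reversed: 'njbwvd'
Compare pairs: s[0]='d' vs s[5]='n' (mismatch), s[1]='v' vs s[4]='j' (mismatch), s[2]='w' vs s[3]='b' (mismatch)
Palindrome: No


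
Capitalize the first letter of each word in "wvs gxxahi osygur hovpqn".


Input string: 'wvs gxxahi osygur hovpqn'
Operation: capitalize first letter of each word
Word transformations: 'wvs'->'Wvs', 'gxxahi'->'Gxxahi', 'osygur'->'Osygur', 'hovpqn'->'Hovpqn'
Result: Wvs Gxxahi Osygur Hovpqn


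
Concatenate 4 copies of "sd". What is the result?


Input string: 'sd'
Operation: repeat 4 times
Concatenation: 'sd' + 'sd' + 'sd' + 'sd'
Result: sdsdsdsd


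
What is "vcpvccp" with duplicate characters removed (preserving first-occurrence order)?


Input: 'vcpvccp'
Operation: keep first occurrence of each character
Scan: s[0]='v' new -> keep; s[1]='c' new -> keep; s[2]='p' new -> keep; s[3]='v' seen -> skip; s[4]='c' seen -> skip; s[5]='c' seen -> skip; s[6]='p' seen -> skip
Result: vcp


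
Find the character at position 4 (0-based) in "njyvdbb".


Input string: 'njyvdbb'
Operation: get character at index 4
Index mapping: s[0]='n', s[1]='j', s[2]='y', s[3]='v', s[4]='d'
Result: 'd'


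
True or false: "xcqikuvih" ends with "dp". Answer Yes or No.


Input string: 'xcqikuvih'
Suffix to check: 'dp'
Last 2 characters of input: 'ih'
Match: False
Result: No


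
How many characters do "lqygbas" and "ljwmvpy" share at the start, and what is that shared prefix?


String 1: 'lqygbas'
String 2: 'ljwmvpy'
Compare position by position:
pos 0: 'l' vs 'l' match
pos 1: 'q' vs 'j' differ -> stop
Longest common prefix: "l" (length 1)


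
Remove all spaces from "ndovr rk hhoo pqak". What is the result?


Input string: 'ndovr rk hhoo pqak'
Operation: remove all spaces
Words: 'ndovr', 'rk', 'hhoo', 'pqak'
Join without spaces: ndovrrkhhoopqak


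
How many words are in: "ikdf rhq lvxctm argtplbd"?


Input string: 'ikdf rhq lvxctm argtplbd'
Operation: split by spaces
Words found: 'ikdf', 'rhq', 'lvxctm', 'argtplbd'
Word count: 4


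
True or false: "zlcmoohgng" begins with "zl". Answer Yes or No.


Input string: 'zlcmoohgng'
Prefix to check: 'zl'
First 2 characters of input: 'zl'
Match: True
Result: Yes


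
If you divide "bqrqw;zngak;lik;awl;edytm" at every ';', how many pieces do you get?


Input string: 'bqrqw;zngak;lik;awl;edytm'
Delimiter: ';'
Split result: 'bqrqw', 'zngak', 'lik', 'awl', 'edytm'
Number of parts: 5


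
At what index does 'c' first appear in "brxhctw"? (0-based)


Input string: 'brxhctw'
Target: 'c'
Scanning left to right: s[0]='b', s[1]='r', s[2]='x', s[3]='h', s[4]='c'
First match at index: 4


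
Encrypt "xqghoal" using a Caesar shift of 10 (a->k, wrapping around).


Input: 'xqghoal', shift = 10
Operation: for each letter, (position + 10) mod 26
Mapping: 'x'(23+10=33, 33 mod 26=7)->'h', 'q'(16+10=26, 26 mod 26=0)->'a', 'g'(6+10=16)->'q', 'h'(7+10=17)->'r', 'o'(14+10=24)->'y', 'a'(0+10=10)->'k', 'l'(11+10=21)->'v'
Result: haqrykv


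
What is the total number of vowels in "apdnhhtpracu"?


Input string: 'apdnhhtpracu'
Operation: count vowels (a, e, i, o, u)
Scan: s[0]='a' (vowel), s[1]='p', s[2]='d', s[3]='n', s[4]='h', s[5]='h', s[6]='t', s[7]='p', s[8]='r', s[9]='a' (vowel), s[10]='c', s[11]='u' (vowel)
Vowels found: 3
Result: 3


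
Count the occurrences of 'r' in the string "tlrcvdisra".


Input string: 'tlrcvdisra'
Target character: 'r'
Scan each position: s[2]='r', s[8]='r'
Matches found at indices: 2, 8
Total: 2


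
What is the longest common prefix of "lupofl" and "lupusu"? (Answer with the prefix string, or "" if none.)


String 1: 'lupofl'
String 2: 'lupusu'
Compare position by position:
pos 0: 'l' vs 'l' match
pos 1: 'u' vs 'u' match
pos 2: 'p' vs 'p' match
pos 3: 'o' vs 'u' differ -> stop
Longest common prefix: "lup" (length 3)


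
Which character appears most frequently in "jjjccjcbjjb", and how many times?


Input: 'jjjccjcbjjb'
Operation: tally each character
Counts: 'b':2, 'c':3, 'j':6
Maximum: 'j' appears 6 times


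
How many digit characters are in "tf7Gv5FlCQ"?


Input string: 'tf7Gv5FlCQ'
Operation: count digit characters (0-9)
Scan: 't', 'f', '7'(digit), 'G', 'v', '5'(digit), 'F', 'l', 'C', 'Q'
Digits found: 2
Result: 2


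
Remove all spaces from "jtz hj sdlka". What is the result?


Input string: 'jtz hj sdlka'
Operation: remove all spaces
Words: 'jtz', 'hj', 'sdlka'
Join without spaces: jtzhjsdlka


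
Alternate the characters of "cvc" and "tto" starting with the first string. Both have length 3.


String 1: 'cvc'
String 2: 'tto'
Operation: alternate characters
Pairs: 'c'+'t', 'v'+'t', 'c'+'o'
Result: ctvtco


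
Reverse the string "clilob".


Input string: 'clilob'
Operation: reverse character order
Original order: 'c' -> 'l' -> 'i' -> 'l' -> 'o' -> 'b'
Reversed order: 'b' -> 'o' -> 'l' -> 'i' -> 'l' -> 'c'
Result: bolilc


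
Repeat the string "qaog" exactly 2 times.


Input string: 'qaog'
Operation: repeat 2 times
Concatenation: 'qaog' + 'qaog'
Result: qaogqaog


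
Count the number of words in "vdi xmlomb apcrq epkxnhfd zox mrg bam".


Input string: 'vdi xmlomb apcrq epkxnhfd zox mrg bam'
Operation: split by spaces
Words found: 'vdi', 'xmlomb', 'apcrq', 'epkxnhfd', 'zox', 'mrg', 'bam'
Word count: 7


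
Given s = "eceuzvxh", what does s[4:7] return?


Input string: 'eceuzvxh'
Operation: slice [4:7]
Extract characters: s[4]='z', s[5]='v', s[6]='x'
Result: zvx


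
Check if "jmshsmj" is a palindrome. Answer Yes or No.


Input string: 'jmshsmj'
Reversed: 'jmshsmj'
Compare pairs: s[0]='j' vs s[6]='j' (match), s[1]='m' vs s[5]='m' (match), s[2]='s' vs s[4]='s' (match)
Palindrome: Yes


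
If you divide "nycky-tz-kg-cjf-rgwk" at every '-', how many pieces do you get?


Input string: 'nycky-tz-kg-cjf-rgwk'
Delimiter: '-'
Split result: 'nycky', 'tz', 'kg', 'cjf', 'rgwk'
Number of parts: 5


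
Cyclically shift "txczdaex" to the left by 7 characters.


Input: 'txczdaex', shift = 7
Operation: split at index 7 and swap parts
Front part s[0:7] = 'txczdae'
Back part s[7:] = 'x'
Rotated = back + front = 'x' + 'txczdae'
Result: xtxczdae


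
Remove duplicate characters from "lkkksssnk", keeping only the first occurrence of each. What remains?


Input: 'lkkksssnk'
Operation: keep first occurrence of each character
Scan: s[0]='l' new -> keep; s[1]='k' new -> keep; s[2]='k' seen -> skip; s[3]='k' seen -> skip; s[4]='s' new -> keep; s[5]='s' seen -> skip; s[6]='s' seen -> skip; s[7]='n' new -> keep; s[8]='k' seen -> skip
Result: lksn


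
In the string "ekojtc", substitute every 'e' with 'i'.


Input string: 'ekojtc'
Operation: replace 'e' with 'i'
Positions of 'e': 0
After replacement: ikojtc


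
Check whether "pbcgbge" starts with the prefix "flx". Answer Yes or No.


Input string: 'pbcgbge'
Prefix to check: 'flx'
First 3 characters of input: 'pbc'
Match: False
Result: No


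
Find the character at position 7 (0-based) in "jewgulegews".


Input string: 'jewgulegews'
Operation: get character at index 7
Index mapping: s[0]='j', s[1]='e', s[2]='w', s[3]='g', s[4]='u', s[5]='l', s[6]='e', s[7]='g'
Result: 'g'


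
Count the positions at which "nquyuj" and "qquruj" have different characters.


String 1: 'nquyuj'
String 2: 'qquruj'
Compare each position: pos 0: 'n'!='q', pos 1: 'q'=='q', pos 2: 'u'=='u', pos 3: 'y'!='r', pos 4: 'u'=='u', pos 5: 'j'=='j'
Differing positions: 2
Hamming distance: 2


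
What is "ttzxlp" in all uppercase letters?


Input string: 'ttzxlp'
Operation: convert each letter to uppercase
Mapping: 't'->'T', 't'->'T', 'z'->'Z', 'x'->'X', 'l'->'L', 'p'->'P'
Result: TTZXLP


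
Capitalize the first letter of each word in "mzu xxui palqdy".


Input string: 'mzu xxui palqdy'
Operation: capitalize first letter of each word
Word transformations: 'mzu'->'Mzu', 'xxui'->'Xxui', 'palqdy'->'Palqdy'
Result: Mzu Xxui Palqdy


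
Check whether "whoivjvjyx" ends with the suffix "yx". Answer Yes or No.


Input string: 'whoivjvjyx'
Suffix to check: 'yx'
Last 2 characters of input: 'yx'
Match: True
Result: Yes


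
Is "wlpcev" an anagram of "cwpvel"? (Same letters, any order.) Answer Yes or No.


String 1: 'cwpvel' -> sorted: 'celpvw'
String 2: 'wlpcev' -> sorted: 'celpvw'
Compare sorted forms: 'celpvw' == 'celpvw'
Anagram: Yes


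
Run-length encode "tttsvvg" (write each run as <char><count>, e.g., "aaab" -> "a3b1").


Input: 'tttsvvg'
Operation: identify consecutive runs
Runs: 'ttt' -> t3, 's' -> s1, 'vv' -> v2, 'g' -> g1
Encoded: t3s1v2g1


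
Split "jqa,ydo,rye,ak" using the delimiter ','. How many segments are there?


Input string: 'jqa,ydo,rye,ak'
Delimiter: ','
Split result: 'jqa', 'ydo', 'rye', 'ak'
Number of parts: 4


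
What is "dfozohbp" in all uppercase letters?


Input string: 'dfozohbp'
Operation: convert each letter to uppercase
Mapping: 'd'->'D', 'f'->'F', 'o'->'O', 'z'->'Z', 'o'->'O', 'h'->'H', 'b'->'B', 'p'->'P'
Result: DFOZOHBP


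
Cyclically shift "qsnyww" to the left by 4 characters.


Input: 'qsnyww', shift = 4
Operation: split at index 4 and swap parts
Front part s[0:4] = 'qsny'
Back part s[4:] = 'ww'
Rotated = back + front = 'ww' + 'qsny'
Result: wwqsny


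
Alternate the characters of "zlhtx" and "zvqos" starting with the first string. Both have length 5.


String 1: 'zlhtx'
String 2: 'zvqos'
Operation: alternate characters
Pairs: 'z'+'z', 'l'+'v', 'h'+'q', 't'+'o', 'x'+'s'
Result: zzlvhqtoxs


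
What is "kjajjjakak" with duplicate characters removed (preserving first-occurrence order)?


Input: 'kjajjjakak'
Operation: keep first occurrence of each character
Scan: s[0]='k' new -> keep; s[1]='j' new -> keep; s[2]='a' new -> keep; s[3]='j' seen -> skip; s[4]='j' seen -> skip; s[5]='j' seen -> skip; s[6]='a' seen -> skip; s[7]='k' seen -> skip; s[8]='a' seen -> skip; s[9]='k' seen -> skip
Result: kja


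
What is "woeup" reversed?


Input string: 'woeup'
Operation: reverse character order
Original order: 'w' -> 'o' -> 'e' -> 'u' -> 'p'
Reversed order: 'p' -> 'u' -> 'e' -> 'o' -> 'w'
Result: pueow


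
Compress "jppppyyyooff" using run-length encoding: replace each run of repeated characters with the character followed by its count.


Input: 'jppppyyyooff'
Operation: identify consecutive runs
Runs: 'j' -> j1, 'pppp' -> p4, 'yyy' -> y3, 'oo' -> o2, 'ff' -> f2
Encoded: j1p4y3o2f2


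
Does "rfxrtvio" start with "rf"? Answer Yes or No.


Input string: 'rfxrtvio'
Prefix to check: 'rf'
First 2 characters of input: 'rf'
Match: True
Result: Yes


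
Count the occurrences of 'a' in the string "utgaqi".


Input string: 'utgaqi'
Target character: 'a'
Scan each position: s[3]='a'
Matches found at indices: 3
Total: 1


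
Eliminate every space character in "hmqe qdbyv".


Input string: 'hmqe qdbyv'
Operation: remove all spaces
Words: 'hmqe', 'qdbyv'
Join without spaces: hmqeqdbyv


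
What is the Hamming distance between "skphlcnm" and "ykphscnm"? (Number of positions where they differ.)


String 1: 'skphlcnm'
String 2: 'ykphscnm'
Compare each position: pos 0: 's'!='y', pos 1: 'k'=='k', pos 2: 'p'=='p', pos 3: 'h'=='h', pos 4: 'l'!='s', pos 5: 'c'=='c', pos 6: 'n'=='n', pos 7: 'm'=='m'
Differing positions: 2
Hamming distance: 2


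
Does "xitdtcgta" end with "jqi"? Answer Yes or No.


Input string: 'xitdtcgta'
Suffix to check: 'jqi'
Last 3 characters of input: 'gta'
Match: False
Result: No


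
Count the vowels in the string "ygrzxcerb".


Input string: 'ygrzxcerb'
Operation: count vowels (a, e, i, o, u)
Scan: s[0]='y', s[1]='g', s[2]='r', s[3]='z', s[4]='x', s[5]='c', s[6]='e' (vowel), s[7]='r', s[8]='b'
Vowels found: 1
Result: 1


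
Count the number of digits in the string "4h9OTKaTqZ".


Input string: '4h9OTKaTqZ'
Operation: count digit characters (0-9)
Scan: '4'(digit), 'h', '9'(digit), 'O', 'T', 'K', 'a', 'T', 'q', 'Z'
Digits found: 2
Result: 2


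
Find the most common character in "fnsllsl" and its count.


Input: 'fnsllsl'
Operation: tally each character
Counts: 'f':1, 'l':3, 'n':1, 's':2
Maximum: 'l' appears 3 times


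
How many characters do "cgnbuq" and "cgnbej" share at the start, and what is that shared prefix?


String 1: 'cgnbuq'
String 2: 'cgnbej'
Compare position by position:
pos 0: 'c' vs 'c' match
pos 1: 'g' vs 'g' match
pos 2: 'n' vs 'n' match
pos 3: 'b' vs 'b' match
pos 4: 'u' vs 'e' differ -> stop
Longest common prefix: "cgnb" (length 4)


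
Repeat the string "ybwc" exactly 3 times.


Input string: 'ybwc'
Operation: repeat 3 times
Concatenation: 'ybwc' + 'ybwc' + 'ybwc'
Result: ybwcybwcybwc


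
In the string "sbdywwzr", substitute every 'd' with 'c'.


Input string: 'sbdywwzr'
Operation: replace 'd' with 'c'
Positions of 'd': 2
After replacement: sbcywwzr


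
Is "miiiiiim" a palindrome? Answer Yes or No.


Input string: 'miiiiiim'
Reversed: 'miiiiiim'
Compare pairs: s[0]='m' vs s[7]='m' (match), s[1]='i' vs s[6]='i' (match), s[2]='i' vs s[5]='i' (match), s[3]='i' vs s[4]='i' (match)
Palindrome: Yes


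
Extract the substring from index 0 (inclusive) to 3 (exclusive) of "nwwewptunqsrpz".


Input string: 'nwwewptunqsrpz'
Operation: slice [0:3]
Extract characters: s[0]='n', s[1]='w', s[2]='w'
Result: nww


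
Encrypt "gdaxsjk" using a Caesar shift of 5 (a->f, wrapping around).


Input: 'gdaxsjk', shift = 5
Operation: for each letter, (position + 5) mod 26
Mapping: 'g'(6+5=11)->'l', 'd'(3+5=8)->'i', 'a'(0+5=5)->'f', 'x'(23+5=28, 28 mod 26=2)->'c', 's'(18+5=23)->'x', 'j'(9+5=14)->'o', 'k'(10+5=15)->'p'
Result: lifcxop


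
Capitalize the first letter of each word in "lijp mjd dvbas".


Input string: 'lijp mjd dvbas'
Operation: capitalize first letter of each word
Word transformations: 'lijp'->'Lijp', 'mjd'->'Mjd', 'dvbas'->'Dvbas'
Result: Lijp Mjd Dvbas


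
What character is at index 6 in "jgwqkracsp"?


Input string: 'jgwqkracsp'
Operation: get character at index 6
Index mapping: s[0]='j', s[1]='g', s[2]='w', s[3]='q', s[4]='k', s[5]='r', s[6]='a'
Result: 'a'


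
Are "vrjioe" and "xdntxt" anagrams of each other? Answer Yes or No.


String 1: 'vrjioe' -> sorted: 'eijorv'
String 2: 'xdntxt' -> sorted: 'dnttxx'
Compare sorted forms: 'eijorv' != 'dnttxx'
Anagram: No


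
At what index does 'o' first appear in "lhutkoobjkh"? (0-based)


Input string: 'lhutkoobjkh'
Target: 'o'
Scanning left to right: s[0]='l', s[1]='h', s[2]='u', s[3]='t', s[4]='k', s[5]='o'
First match at index: 5


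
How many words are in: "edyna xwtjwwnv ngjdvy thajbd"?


Input string: 'edyna xwtjwwnv ngjdvy thajbd'
Operation: split by spaces
Words found: 'edyna', 'xwtjwwnv', 'ngjdvy', 'thajbd'
Word count: 4


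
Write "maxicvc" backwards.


Input string: 'maxicvc'
Operation: reverse character order
Original order: 'm' -> 'a' -> 'x' -> 'i' -> 'c' -> 'v' -> 'c'
Reversed order: 'c' -> 'v' -> 'c' -> 'i' -> 'x' -> 'a' -> 'm'
Result: cvcixam


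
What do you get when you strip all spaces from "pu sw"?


Input string: 'pu sw'
Operation: remove all spaces
Words: 'pu', 'sw'
Join without spaces: pusw


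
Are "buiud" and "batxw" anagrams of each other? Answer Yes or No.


String 1: 'buiud' -> sorted: 'bdiuu'
String 2: 'batxw' -> sorted: 'abtwx'
Compare sorted forms: 'bdiuu' != 'abtwx'
Anagram: No


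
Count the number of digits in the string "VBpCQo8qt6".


Input string: 'VBpCQo8qt6'
Operation: count digit characters (0-9)
Scan: 'V', 'B', 'p', 'C', 'Q', 'o', '8'(digit), 'q', 't', '6'(digit)
Digits found: 2
Result: 2


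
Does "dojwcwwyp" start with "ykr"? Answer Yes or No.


Input string: 'dojwcwwyp'
Prefix to check: 'ykr'
First 3 characters of input: 'doj'
Match: False
Result: No


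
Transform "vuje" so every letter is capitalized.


Input string: 'vuje'
Operation: convert each letter to uppercase
Mapping: 'v'->'V', 'u'->'U', 'j'->'J', 'e'->'E'
Result: VUJE


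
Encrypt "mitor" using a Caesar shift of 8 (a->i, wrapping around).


Input: 'mitor', shift = 8
Operation: for each letter, (position + 8) mod 26
Mapping: 'm'(12+8=20)->'u', 'i'(8+8=16)->'q', 't'(19+8=27, 27 mod 26=1)->'b', 'o'(14+8=22)->'w', 'r'(17+8=25)->'z'
Result: uqbwz


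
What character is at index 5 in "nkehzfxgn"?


Input string: 'nkehzfxgn'
Operation: get character at index 5
Index mapping: s[0]='n', s[1]='k', s[2]='e', s[3]='h', s[4]='z', s[5]='f'
Result: 'f'


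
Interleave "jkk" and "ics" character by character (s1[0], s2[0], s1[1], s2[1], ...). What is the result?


String 1: 'jkk'
String 2: 'ics'
Operation: alternate characters
Pairs: 'j'+'i', 'k'+'c', 'k'+'s'
Result: jikcks


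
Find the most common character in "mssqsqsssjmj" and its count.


Input: 'mssqsqsssjmj'
Operation: tally each character
Counts: 'j':2, 'm':2, 'q':2, 's':6
Maximum: 's' appears 6 times


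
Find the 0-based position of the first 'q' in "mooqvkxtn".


Input string: 'mooqvkxtn'
Target: 'q'
Scanning left to right: s[0]='m', s[1]='o', s[2]='o', s[3]='q'
First match at index: 3


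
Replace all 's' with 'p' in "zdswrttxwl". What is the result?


Input string: 'zdswrttxwl'
Operation: replace 's' with 'p'
Positions of 's': 2
After replacement: zdpwrttxwl


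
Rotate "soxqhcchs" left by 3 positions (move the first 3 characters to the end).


Input: 'soxqhcchs', shift = 3
Operation: split at index 3 and swap parts
Front part s[0:3] = 'sox'
Back part s[3:] = 'qhcchs'
Rotated = back + front = 'qhcchs' + 'sox'
Result: qhcchssox


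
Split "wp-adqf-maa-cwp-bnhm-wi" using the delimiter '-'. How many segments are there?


Input string: 'wp-adqf-maa-cwp-bnhm-wi'
Delimiter: '-'
Split result: 'wp', 'adqf', 'maa', 'cwp', 'bnhm', 'wi'
Number of parts: 6


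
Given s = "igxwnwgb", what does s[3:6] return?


Input string: 'igxwnwgb'
Operation: slice [3:6]
Extract characters: s[3]='w', s[4]='n', s[5]='w'
Result: wnw


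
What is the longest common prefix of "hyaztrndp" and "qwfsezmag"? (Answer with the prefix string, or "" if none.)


String 1: 'hyaztrndp'
String 2: 'qwfsezmag'
Compare position by position:
pos 0: 'h' vs 'q' differ -> stop
Longest common prefix: "" (length 0)


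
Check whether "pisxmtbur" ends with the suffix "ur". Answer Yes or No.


Input string: 'pisxmtbur'
Suffix to check: 'ur'
Last 2 characters of input: 'ur'
Match: True
Result: Yes


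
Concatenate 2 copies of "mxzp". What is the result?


Input string: 'mxzp'
Operation: repeat 2 times
Concatenation: 'mxzp' + 'mxzp'
Result: mxzpmxzp


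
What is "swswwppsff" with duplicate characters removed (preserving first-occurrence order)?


Input: 'swswwppsff'
Operation: keep first occurrence of each character
Scan: s[0]='s' new -> keep; s[1]='w' new -> keep; s[2]='s' seen -> skip; s[3]='w' seen -> skip; s[4]='w' seen -> skip; s[5]='p' new -> keep; s[6]='p' seen -> skip; s[7]='s' seen -> skip; s[8]='f' new -> keep; s[9]='f' seen -> skip
Result: swpf


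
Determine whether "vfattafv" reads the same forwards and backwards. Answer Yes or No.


Input string: 'vfattafv'
Reversed: 'vfattafv'
Compare pairs: s[0]='v' vs s[7]='v' (match), s[1]='f' vs s[6]='f' (match), s[2]='a' vs s[5]='a' (match), s[3]='t' vs s[4]='t' (match)
Palindrome: Yes


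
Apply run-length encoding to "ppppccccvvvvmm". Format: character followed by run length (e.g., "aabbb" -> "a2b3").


Input: 'ppppccccvvvvmm'
Operation: identify consecutive runs
Runs: 'pppp' -> p4, 'cccc' -> c4, 'vvvv' -> v4, 'mm' -> m2
Encoded: p4c4v4m2


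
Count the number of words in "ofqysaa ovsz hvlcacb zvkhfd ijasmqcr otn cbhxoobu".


Input string: 'ofqysaa ovsz hvlcacb zvkhfd ijasmqcr otn cbhxoobu'
Operation: split by spaces
Words found: 'ofqysaa', 'ovsz', 'hvlcacb', 'zvkhfd', 'ijasmqcr', 'otn', 'cbhxoobu'
Word count: 7


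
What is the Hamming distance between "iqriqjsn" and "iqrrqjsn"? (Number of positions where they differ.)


String 1: 'iqriqjsn'
String 2: 'iqrrqjsn'
Compare each position: pos 0: 'i'=='i', pos 1: 'q'=='q', pos 2: 'r'=='r', pos 3: 'i'!='r', pos 4: 'q'=='q', pos 5: 'j'=='j', pos 6: 's'=='s', pos 7: 'n'=='n'
Differing positions: 1
Hamming distance: 1


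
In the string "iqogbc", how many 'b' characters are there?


Input string: 'iqogbc'
Target character: 'b'
Scan each position: s[4]='b'
Matches found at indices: 4
Total: 1


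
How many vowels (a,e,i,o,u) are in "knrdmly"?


Input string: 'knrdmly'
Operation: count vowels (a, e, i, o, u)
Scan: s[0]='k', s[1]='n', s[2]='r', s[3]='d', s[4]='m', s[5]='l', s[6]='y'
Vowels found: 0
Result: 0


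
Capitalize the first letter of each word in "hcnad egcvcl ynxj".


Input string: 'hcnad egcvcl ynxj'
Operation: capitalize first letter of each word
Word transformations: 'hcnad'->'Hcnad', 'egcvcl'->'Egcvcl', 'ynxj'->'Ynxj'
Result: Hcnad Egcvcl Ynxj


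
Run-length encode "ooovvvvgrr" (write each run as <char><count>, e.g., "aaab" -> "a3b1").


Input: 'ooovvvvgrr'
Operation: identify consecutive runs
Runs: 'ooo' -> o3, 'vvvv' -> v4, 'g' -> g1, 'rr' -> r2
Encoded: o3v4g1r2


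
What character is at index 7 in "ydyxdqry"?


Input string: 'ydyxdqry'
Operation: get character at index 7
Index mapping: s[0]='y', s[1]='d', s[2]='y', s[3]='x', s[4]='d', s[5]='q', s[6]='r', s[7]='y'
Result: 'y'


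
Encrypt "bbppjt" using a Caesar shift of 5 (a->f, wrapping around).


Input: 'bbppjt', shift = 5
Operation: for each letter, (position + 5) mod 26
Mapping: 'b'(1+5=6)->'g', 'b'(1+5=6)->'g', 'p'(15+5=20)->'u', 'p'(15+5=20)->'u', 'j'(9+5=14)->'o', 't'(19+5=24)->'y'
Result: gguuoy


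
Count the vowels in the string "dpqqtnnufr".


Input string: 'dpqqtnnufr'
Operation: count vowels (a, e, i, o, u)
Scan: s[0]='d', s[1]='p', s[2]='q', s[3]='q', s[4]='t', s[5]='n', s[6]='n', s[7]='u' (vowel), s[8]='f', s[9]='r'
Vowels found: 1
Result: 1


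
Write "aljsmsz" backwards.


Input string: 'aljsmsz'
Operation: reverse character order
Original order: 'a' -> 'l' -> 'j' -> 's' -> 'm' -> 's' -> 'z'
Reversed order: 'z' -> 's' -> 'm' -> 's' -> 'j' -> 'l' -> 'a'
Result: zsmsjla


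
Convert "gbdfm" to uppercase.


Input string: 'gbdfm'
Operation: convert each letter to uppercase
Mapping: 'g'->'G', 'b'->'B', 'd'->'D', 'f'->'F', 'm'->'M'
Result: GBDFM


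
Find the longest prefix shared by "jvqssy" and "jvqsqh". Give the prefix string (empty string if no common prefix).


String 1: 'jvqssy'
String 2: 'jvqsqh'
Compare position by position:
pos 0: 'j' vs 'j' match
pos 1: 'v' vs 'v' match
pos 2: 'q' vs 'q' match
pos 3: 's' vs 's' match
pos 4: 's' vs 'q' differ -> stop
Longest common prefix: "jvqs" (length 4)


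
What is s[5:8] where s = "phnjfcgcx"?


Input string: 'phnjfcgcx'
Operation: slice [5:8]
Extract characters: s[5]='c', s[6]='g', s[7]='c'
Result: cgc


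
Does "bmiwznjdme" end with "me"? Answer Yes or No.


Input string: 'bmiwznjdme'
Suffix to check: 'me'
Last 2 characters of input: 'me'
Match: True
Result: Yes


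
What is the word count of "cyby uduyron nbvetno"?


Input string: 'cyby uduyron nbvetno'
Operation: split by spaces
Words found: 'cyby', 'uduyron', 'nbvetno'
Word count: 3


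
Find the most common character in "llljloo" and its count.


Input: 'llljloo'
Operation: tally each character
Counts: 'j':1, 'l':4, 'o':2
Maximum: 'l' appears 4 times


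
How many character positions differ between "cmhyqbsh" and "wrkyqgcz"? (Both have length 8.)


String 1: 'cmhyqbsh'
String 2: 'wrkyqgcz'
Compare each position: pos 0: 'c'!='w', pos 1: 'm'!='r', pos 2: 'h'!='k', pos 3: 'y'=='y', pos 4: 'q'=='q', pos 5: 'b'!='g', pos 6: 's'!='c', pos 7: 'h'!='z'
Differing positions: 6
Hamming distance: 6


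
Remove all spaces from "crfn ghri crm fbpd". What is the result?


Input string: 'crfn ghri crm fbpd'
Operation: remove all spaces
Words: 'crfn', 'ghri', 'crm', 'fbpd'
Join without spaces: crfnghricrmfbpd


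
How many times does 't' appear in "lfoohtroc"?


Input string: 'lfoohtroc'
Target character: 't'
Scan each position: s[5]='t'
Matches found at indices: 5
Total: 1


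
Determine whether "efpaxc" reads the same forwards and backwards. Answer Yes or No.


Input string: 'efpaxc'
Reversed: 'cxapfe'
Compare pairs: s[0]='e' vs s[5]='c' (mismatch), s[1]='f' vs s[4]='x' (mismatch), s[2]='p' vs s[3]='a' (mismatch)
Palindrome: No


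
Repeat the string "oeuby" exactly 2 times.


Input string: 'oeuby'
Operation: repeat 2 times
Concatenation: 'oeuby' + 'oeuby'
Result: oeubyoeuby


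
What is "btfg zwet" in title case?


Input string: 'btfg zwet'
Operation: capitalize first letter of each word
Word transformations: 'btfg'->'Btfg', 'zwet'->'Zwet'
Result: Btfg Zwet


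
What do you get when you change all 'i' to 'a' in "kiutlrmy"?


Input string: 'kiutlrmy'
Operation: replace 'i' with 'a'
Positions of 'i': 1
After replacement: kautlrmy
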